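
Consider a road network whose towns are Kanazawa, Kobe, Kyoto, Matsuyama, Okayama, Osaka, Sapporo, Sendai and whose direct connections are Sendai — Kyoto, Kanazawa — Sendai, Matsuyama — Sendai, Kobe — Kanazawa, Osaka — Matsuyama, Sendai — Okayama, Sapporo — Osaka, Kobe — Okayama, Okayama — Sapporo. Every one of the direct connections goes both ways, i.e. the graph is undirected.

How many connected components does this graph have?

From Kanazawa: component {Kanazawa, Kobe, Kyoto, Matsuyama, Okayama, Osaka, Sapporo, Sendai}.
That's 1 component.

1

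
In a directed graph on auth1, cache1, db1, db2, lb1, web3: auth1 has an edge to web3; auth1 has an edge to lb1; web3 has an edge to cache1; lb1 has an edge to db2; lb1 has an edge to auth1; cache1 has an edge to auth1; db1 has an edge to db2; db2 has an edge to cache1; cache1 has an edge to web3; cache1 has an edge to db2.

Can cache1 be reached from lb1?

Yes

Explore from lb1.
Distance 1: reach auth1, db2.
Distance 2: reach cache1, web3.
Found cache1.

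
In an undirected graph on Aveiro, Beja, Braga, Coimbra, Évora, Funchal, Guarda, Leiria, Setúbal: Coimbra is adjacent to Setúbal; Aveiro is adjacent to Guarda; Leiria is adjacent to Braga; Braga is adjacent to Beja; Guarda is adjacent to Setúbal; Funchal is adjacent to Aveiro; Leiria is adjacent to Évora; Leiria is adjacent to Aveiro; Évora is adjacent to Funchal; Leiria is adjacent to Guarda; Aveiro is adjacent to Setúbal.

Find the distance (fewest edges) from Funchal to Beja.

Distance 0: Funchal.
Distance 1: Aveiro, Évora.
Distance 2: Guarda, Leiria, Setúbal.
Distance 3: Braga, Coimbra.
Distance 4: Beja — contains Beja.

4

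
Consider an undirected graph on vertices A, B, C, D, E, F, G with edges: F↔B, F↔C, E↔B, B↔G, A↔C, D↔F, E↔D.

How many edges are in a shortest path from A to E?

4

Distance 0: A.
Distance 1: C.
Distance 2: F.
Distance 3: B, D.
Distance 4: E, G — contains E.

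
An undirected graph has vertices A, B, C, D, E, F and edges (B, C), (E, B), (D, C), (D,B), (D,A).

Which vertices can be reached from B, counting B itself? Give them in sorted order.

Start at B.
Its neighbours: C, D, E.
Then their neighbours: A.
Nothing further is reachable.

A, B, C, D, E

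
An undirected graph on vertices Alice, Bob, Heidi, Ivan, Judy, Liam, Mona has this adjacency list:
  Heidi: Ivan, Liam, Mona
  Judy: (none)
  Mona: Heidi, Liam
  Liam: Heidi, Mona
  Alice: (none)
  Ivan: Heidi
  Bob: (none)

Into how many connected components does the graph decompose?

4

From Alice: component {Alice}.
From Bob: component {Bob}.
From Heidi: component {Heidi, Ivan, Liam, Mona}.
From Judy: component {Judy}.
That's 4 components.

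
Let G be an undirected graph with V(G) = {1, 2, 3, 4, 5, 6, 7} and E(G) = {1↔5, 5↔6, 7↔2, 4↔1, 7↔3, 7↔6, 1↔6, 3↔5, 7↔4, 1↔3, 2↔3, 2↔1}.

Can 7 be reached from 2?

Explore from 2.
Distance 1: reach 1, 3, 7.
Found 7.

Yes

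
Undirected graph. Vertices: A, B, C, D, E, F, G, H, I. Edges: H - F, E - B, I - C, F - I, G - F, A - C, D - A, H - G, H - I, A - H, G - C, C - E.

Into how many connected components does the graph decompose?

From A: component {A, B, C, D, E, F, G, H, I}.
That's 1 component.

1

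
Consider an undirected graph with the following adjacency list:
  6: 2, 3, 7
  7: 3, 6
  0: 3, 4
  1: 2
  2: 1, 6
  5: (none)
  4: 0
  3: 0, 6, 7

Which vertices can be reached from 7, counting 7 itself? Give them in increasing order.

Start at 7.
Its neighbours: 3, 6.
Then their neighbours: 0, 2.
Then next layer: 1, 4.
Nothing further is reachable.

0, 1, 2, 3, 4, 6, 7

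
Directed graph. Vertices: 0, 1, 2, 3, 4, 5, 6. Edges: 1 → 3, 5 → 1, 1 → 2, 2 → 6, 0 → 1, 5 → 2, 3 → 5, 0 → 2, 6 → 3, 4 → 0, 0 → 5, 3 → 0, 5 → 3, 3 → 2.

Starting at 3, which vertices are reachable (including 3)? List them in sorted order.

0, 1, 2, 3, 5, 6

Start at 3.
Its neighbours: 0, 2, 5.
Then their neighbours: 1, 6.
Nothing further is reachable.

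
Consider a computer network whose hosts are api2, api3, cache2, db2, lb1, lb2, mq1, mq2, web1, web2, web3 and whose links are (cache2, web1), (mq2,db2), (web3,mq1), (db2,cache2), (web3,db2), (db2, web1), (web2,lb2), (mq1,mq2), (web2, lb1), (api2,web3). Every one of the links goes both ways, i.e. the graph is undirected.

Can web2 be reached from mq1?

No

Explore from mq1.
Distance 1: reach mq2, web3.
Distance 2: reach api2, db2.
Distance 3: reach cache2, web1.
The search is exhausted without reaching web2; it lies in a different component.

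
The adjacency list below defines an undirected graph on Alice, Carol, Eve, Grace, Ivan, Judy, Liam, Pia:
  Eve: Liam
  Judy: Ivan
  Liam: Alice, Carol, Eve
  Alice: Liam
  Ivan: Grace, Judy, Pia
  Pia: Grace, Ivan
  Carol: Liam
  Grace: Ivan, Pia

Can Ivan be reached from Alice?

No

Explore from Alice.
Distance 1: reach Liam.
Distance 2: reach Carol, Eve.
The search is exhausted without reaching Ivan; it lies in a different component.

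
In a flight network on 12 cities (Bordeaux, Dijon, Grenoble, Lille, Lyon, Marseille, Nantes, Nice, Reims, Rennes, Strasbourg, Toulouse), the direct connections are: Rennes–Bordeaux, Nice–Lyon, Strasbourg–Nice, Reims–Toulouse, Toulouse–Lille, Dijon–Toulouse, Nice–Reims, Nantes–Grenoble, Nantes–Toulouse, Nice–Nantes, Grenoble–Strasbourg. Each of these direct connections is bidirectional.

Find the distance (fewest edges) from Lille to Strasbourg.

4

Distance 0: Lille.
Distance 1: Toulouse.
Distance 2: Dijon, Nantes, Reims.
Distance 3: Grenoble, Nice.
Distance 4: Lyon, Strasbourg — contains Strasbourg.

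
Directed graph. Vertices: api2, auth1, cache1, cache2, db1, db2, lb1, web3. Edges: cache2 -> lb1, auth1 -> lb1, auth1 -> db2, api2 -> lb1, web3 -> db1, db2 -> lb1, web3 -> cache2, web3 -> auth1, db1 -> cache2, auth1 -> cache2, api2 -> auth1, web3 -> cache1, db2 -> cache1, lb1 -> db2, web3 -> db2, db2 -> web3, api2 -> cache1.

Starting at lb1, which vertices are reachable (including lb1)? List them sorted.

auth1, cache1, cache2, db1, db2, lb1, web3

Start at lb1.
Its neighbours: db2.
Then their neighbours: cache1, web3.
Then next layer: auth1, cache2, db1.
Nothing further is reachable.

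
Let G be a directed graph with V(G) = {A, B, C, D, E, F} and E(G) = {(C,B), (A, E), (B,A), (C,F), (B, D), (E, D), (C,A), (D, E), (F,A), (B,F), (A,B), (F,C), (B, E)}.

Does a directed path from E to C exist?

Explore from E.
Distance 1: reach D.
The search from E is exhausted; no directed path reaches C.

No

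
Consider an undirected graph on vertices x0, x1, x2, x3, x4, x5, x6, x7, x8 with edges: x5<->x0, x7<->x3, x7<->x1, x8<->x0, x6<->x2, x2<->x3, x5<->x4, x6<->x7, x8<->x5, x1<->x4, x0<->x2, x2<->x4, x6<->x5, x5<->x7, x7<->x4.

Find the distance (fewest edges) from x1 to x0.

3

Distance 0: x1.
Distance 1: x4, x7.
Distance 2: x2, x3, x5, x6.
Distance 3: x0, x8 — contains x0.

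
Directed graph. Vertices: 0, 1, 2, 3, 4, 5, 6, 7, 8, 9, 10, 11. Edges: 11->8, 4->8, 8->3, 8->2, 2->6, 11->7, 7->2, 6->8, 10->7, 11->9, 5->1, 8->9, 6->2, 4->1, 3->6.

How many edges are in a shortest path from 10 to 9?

Distance 0: 10.
Distance 1: 7.
Distance 2: 2.
Distance 3: 6.
Distance 4: 8.
Distance 5: 3, 9 — contains 9.

5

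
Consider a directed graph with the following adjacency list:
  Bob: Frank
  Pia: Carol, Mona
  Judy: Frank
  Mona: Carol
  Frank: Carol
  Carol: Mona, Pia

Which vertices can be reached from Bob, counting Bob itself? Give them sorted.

Bob, Carol, Frank, Mona, Pia

Start at Bob.
Its neighbours: Frank.
Then their neighbours: Carol.
Then next layer: Mona, Pia.
Nothing further is reachable.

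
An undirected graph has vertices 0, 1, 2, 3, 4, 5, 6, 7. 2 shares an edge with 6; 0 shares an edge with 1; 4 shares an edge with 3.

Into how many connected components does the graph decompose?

5

From 0: component {0, 1}.
From 2: component {2, 6}.
From 3: component {3, 4}.
From 5: component {5}.
From 7: component {7}.
That's 5 components.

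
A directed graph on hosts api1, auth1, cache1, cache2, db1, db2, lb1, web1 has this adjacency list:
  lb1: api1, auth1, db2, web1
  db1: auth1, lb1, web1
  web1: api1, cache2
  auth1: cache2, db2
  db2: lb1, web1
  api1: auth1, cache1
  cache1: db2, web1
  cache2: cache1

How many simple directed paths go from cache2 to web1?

3

cache2→cache1→db2→lb1→web1
cache2→cache1→db2→web1
cache2→cache1→web1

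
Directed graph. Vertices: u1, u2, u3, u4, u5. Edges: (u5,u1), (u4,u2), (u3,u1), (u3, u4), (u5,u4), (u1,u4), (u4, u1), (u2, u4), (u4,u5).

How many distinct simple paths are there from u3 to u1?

3

u3→u1
u3→u4→u1
u3→u4→u5→u1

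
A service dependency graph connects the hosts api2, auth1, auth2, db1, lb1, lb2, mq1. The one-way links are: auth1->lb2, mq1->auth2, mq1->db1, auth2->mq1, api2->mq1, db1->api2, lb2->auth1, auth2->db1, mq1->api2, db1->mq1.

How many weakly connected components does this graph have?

From api2: component {api2, auth2, db1, mq1}.
From auth1: component {auth1, lb2}.
From lb1: component {lb1}.
That's 3 components.

3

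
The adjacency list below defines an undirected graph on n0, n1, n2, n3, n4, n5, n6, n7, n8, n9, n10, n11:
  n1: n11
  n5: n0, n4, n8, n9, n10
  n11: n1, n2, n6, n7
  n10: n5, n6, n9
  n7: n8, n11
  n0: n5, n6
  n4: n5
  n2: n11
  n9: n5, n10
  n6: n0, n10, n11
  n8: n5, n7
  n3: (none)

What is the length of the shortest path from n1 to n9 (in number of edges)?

4

Distance 0: n1.
Distance 1: n11.
Distance 2: n2, n6, n7.
Distance 3: n0, n8, n10.
Distance 4: n5, n9 — contains n9.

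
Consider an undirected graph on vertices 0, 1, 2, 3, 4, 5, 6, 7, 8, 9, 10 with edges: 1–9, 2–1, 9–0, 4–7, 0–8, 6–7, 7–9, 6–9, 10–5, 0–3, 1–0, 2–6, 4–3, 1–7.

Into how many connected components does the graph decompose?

From 0: component {0, 1, 2, 3, 4, 6, 7, 8, 9}.
From 5: component {5, 10}.
That's 2 components.

2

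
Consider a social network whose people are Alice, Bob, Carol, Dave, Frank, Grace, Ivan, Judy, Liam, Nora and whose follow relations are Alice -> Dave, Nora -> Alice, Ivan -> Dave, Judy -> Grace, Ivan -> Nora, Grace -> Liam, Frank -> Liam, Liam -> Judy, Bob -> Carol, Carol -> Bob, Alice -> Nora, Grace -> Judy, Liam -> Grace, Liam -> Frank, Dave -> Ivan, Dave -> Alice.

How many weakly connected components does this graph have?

3

From Alice: component {Alice, Dave, Ivan, Nora}.
From Bob: component {Bob, Carol}.
From Frank: component {Frank, Grace, Judy, Liam}.
That's 3 components.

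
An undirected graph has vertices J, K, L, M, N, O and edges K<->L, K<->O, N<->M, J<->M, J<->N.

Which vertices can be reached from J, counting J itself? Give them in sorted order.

J, M, N

Start at J.
Its neighbours: M, N.
Nothing further is reachable.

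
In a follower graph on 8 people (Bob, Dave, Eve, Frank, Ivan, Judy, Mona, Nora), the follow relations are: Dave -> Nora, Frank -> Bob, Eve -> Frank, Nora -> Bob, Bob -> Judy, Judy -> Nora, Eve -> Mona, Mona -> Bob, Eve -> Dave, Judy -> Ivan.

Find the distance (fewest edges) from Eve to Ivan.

Distance 0: Eve.
Distance 1: Dave, Frank, Mona.
Distance 2: Bob, Nora.
Distance 3: Judy.
Distance 4: Ivan — contains Ivan.

4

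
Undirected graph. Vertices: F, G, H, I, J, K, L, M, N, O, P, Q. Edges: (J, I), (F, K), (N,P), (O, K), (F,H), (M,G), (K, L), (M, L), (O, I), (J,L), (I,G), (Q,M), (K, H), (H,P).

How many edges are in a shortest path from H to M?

Distance 0: H.
Distance 1: F, K, P.
Distance 2: L, N, O.
Distance 3: I, J, M — contains M.

3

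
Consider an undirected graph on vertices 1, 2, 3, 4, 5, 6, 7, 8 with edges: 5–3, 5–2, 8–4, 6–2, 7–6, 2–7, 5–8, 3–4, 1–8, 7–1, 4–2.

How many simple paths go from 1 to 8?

1–7–2–4–3–5–8
1–7–2–4–8
1–7–2–5–3–4–8
1–7–2–5–8
1–7–6–2–4–3–5–8
1–7–6–2–4–8
1–7–6–2–5–3–4–8
1–7–6–2–5–8
1–8

9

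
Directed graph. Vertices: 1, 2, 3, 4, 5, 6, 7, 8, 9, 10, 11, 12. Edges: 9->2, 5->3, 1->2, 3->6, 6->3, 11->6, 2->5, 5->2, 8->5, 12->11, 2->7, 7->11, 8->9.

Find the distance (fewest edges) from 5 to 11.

3

Distance 0: 5.
Distance 1: 2, 3.
Distance 2: 6, 7.
Distance 3: 11 — contains 11.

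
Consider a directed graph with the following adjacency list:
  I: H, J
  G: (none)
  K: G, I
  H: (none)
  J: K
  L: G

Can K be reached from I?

Yes

Explore from I.
Distance 1: reach H, J.
Distance 2: reach K.
Found K.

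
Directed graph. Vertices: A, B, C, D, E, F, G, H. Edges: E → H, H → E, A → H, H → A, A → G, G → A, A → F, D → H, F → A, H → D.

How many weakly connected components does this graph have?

3

From A: component {A, D, E, F, G, H}.
From B: component {B}.
From C: component {C}.
That's 3 components.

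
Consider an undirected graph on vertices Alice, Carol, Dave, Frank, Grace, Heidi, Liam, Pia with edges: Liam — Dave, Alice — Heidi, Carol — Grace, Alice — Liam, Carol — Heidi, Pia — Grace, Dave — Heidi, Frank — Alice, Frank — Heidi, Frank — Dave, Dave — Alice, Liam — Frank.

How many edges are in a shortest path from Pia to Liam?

Distance 0: Pia.
Distance 1: Grace.
Distance 2: Carol.
Distance 3: Heidi.
Distance 4: Alice, Dave, Frank.
Distance 5: Liam — contains Liam.

5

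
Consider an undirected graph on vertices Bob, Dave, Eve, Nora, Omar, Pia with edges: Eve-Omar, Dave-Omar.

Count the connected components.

From Bob: component {Bob}.
From Dave: component {Dave, Eve, Omar}.
From Nora: component {Nora}.
From Pia: component {Pia}.
That's 4 components.

4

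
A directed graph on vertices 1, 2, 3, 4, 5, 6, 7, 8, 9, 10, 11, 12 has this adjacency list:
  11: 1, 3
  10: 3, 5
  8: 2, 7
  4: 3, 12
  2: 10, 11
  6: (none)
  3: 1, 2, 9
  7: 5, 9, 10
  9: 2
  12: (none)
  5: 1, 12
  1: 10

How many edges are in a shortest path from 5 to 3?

3

Distance 0: 5.
Distance 1: 1, 12.
Distance 2: 10.
Distance 3: 3 — contains 3.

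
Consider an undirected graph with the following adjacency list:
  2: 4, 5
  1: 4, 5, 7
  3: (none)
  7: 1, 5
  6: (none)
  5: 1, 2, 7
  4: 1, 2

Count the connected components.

From 1: component {1, 2, 4, 5, 7}.
From 3: component {3}.
From 6: component {6}.
That's 3 components.

3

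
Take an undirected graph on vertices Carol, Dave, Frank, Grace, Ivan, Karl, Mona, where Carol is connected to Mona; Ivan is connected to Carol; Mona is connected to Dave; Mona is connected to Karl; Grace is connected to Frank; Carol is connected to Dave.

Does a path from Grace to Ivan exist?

Explore from Grace.
Distance 1: reach Frank.
The search is exhausted without reaching Ivan; it lies in a different component.

No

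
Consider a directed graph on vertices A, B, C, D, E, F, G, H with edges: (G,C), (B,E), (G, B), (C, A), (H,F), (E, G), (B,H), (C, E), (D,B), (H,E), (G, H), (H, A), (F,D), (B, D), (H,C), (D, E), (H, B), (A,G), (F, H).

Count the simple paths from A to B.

3

A→G→B
A→G→H→B
A→G→H→F→D→B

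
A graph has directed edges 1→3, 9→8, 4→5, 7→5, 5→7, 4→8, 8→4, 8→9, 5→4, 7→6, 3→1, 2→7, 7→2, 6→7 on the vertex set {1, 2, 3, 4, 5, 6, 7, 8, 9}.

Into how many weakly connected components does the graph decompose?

2

From 1: component {1, 3}.
From 2: component {2, 4, 5, 6, 7, 8, 9}.
That's 2 components.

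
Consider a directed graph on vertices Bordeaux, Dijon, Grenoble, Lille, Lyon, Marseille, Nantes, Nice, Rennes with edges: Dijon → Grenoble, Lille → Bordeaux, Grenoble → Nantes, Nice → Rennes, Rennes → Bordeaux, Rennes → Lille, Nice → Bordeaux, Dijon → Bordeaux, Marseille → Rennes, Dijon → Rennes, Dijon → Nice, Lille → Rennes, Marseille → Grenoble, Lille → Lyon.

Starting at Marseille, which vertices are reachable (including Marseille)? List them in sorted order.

Bordeaux, Grenoble, Lille, Lyon, Marseille, Nantes, Rennes

Start at Marseille.
Its neighbours: Grenoble, Rennes.
Then their neighbours: Bordeaux, Lille, Nantes.
Then next layer: Lyon.
Nothing further is reachable.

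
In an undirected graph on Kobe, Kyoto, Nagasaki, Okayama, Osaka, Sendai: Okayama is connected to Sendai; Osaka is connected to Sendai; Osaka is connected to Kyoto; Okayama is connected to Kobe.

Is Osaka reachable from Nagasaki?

No

Nagasaki has no edges, so nothing is reachable from it.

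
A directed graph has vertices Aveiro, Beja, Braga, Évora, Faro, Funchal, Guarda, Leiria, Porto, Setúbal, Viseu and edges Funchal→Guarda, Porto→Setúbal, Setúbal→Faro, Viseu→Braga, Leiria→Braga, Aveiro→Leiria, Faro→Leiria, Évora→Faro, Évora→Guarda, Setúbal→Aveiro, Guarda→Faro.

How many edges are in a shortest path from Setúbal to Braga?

3

Distance 0: Setúbal.
Distance 1: Aveiro, Faro.
Distance 2: Leiria.
Distance 3: Braga — contains Braga.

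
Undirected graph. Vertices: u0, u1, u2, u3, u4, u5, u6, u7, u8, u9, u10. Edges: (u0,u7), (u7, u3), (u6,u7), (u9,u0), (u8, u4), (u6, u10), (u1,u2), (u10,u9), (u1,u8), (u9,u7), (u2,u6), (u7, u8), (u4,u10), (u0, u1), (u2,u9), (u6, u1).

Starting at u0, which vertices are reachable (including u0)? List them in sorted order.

u0, u1, u2, u3, u4, u6, u7, u8, u9, u10

Start at u0.
Its neighbours: u1, u7, u9.
Then their neighbours: u2, u3, u6, u8, u10.
Then next layer: u4.
Nothing further is reachable.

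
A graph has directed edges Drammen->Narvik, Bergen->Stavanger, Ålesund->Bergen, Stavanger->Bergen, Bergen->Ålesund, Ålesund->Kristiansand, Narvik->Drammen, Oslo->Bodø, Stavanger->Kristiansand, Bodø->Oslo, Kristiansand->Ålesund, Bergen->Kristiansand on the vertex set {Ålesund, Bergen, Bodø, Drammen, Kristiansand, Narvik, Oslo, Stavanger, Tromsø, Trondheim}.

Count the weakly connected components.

5

From Ålesund: component {Ålesund, Bergen, Kristiansand, Stavanger}.
From Bodø: component {Bodø, Oslo}.
From Drammen: component {Drammen, Narvik}.
From Tromsø: component {Tromsø}.
From Trondheim: component {Trondheim}.
That's 5 components.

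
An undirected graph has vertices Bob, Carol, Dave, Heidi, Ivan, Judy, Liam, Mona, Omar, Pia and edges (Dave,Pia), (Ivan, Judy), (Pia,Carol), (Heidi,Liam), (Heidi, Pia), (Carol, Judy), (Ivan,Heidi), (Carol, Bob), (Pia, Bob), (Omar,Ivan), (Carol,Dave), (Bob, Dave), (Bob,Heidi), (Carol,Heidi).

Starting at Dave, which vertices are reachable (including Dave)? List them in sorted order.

Bob, Carol, Dave, Heidi, Ivan, Judy, Liam, Omar, Pia

Start at Dave.
Its neighbours: Bob, Carol, Pia.
Then their neighbours: Heidi, Judy.
Then next layer: Ivan, Liam.
Then next layer: Omar.
Nothing further is reachable.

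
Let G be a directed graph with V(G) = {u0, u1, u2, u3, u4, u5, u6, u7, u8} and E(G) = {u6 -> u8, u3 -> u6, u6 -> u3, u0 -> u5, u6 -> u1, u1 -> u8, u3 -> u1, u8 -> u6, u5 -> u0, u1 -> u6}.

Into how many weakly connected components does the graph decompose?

From u0: component {u0, u5}.
From u1: component {u1, u3, u6, u8}.
From u2: component {u2}.
From u4: component {u4}.
From u7: component {u7}.
That's 5 components.

5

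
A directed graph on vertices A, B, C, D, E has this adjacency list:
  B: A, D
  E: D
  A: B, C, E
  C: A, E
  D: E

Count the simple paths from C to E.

3

C→A→B→D→E
C→A→E
C→E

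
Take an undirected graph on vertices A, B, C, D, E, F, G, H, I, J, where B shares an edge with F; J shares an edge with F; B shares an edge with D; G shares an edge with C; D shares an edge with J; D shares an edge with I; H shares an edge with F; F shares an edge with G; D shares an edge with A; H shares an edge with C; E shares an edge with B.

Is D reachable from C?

Yes

Explore from C.
Distance 1: reach G, H.
Distance 2: reach F.
Distance 3: reach B, J.
Distance 4: reach D, E.
Found D.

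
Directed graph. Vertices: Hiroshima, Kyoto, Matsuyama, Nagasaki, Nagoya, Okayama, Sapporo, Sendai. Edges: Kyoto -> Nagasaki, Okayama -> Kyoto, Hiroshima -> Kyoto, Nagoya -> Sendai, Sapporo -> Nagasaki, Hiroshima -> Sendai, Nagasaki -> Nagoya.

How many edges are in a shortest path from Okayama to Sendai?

4

Distance 0: Okayama.
Distance 1: Kyoto.
Distance 2: Nagasaki.
Distance 3: Nagoya.
Distance 4: Sendai — contains Sendai.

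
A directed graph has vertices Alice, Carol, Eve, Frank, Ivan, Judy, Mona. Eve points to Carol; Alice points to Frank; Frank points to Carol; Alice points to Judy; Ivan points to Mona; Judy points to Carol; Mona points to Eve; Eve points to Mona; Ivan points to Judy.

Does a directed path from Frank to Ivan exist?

No

Explore from Frank.
Distance 1: reach Carol.
The search from Frank is exhausted; no directed path reaches Ivan.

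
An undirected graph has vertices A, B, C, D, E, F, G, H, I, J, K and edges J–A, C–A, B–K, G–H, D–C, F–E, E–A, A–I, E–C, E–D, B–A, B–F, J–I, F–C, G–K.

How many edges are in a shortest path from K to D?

Distance 0: K.
Distance 1: B, G.
Distance 2: A, F, H.
Distance 3: C, E, I, J.
Distance 4: D — contains D.

4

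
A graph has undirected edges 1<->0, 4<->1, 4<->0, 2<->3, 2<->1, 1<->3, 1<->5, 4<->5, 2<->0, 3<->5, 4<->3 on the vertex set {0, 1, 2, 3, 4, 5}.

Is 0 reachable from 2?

Yes

Explore from 2.
Distance 1: reach 0, 1, 3.
Found 0.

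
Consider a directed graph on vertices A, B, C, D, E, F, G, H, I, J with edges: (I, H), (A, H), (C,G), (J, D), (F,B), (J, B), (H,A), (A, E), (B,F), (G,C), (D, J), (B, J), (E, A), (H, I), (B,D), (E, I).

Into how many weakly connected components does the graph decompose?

3

From A: component {A, E, H, I}.
From B: component {B, D, F, J}.
From C: component {C, G}.
That's 3 components.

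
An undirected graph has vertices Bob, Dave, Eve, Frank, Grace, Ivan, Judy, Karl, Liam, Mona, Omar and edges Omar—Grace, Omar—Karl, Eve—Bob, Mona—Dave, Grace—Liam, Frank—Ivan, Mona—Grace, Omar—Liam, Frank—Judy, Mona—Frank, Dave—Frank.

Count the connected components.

2

From Bob: component {Bob, Eve}.
From Dave: component {Dave, Frank, Grace, Ivan, Judy, Karl, Liam, Mona, Omar}.
That's 2 components.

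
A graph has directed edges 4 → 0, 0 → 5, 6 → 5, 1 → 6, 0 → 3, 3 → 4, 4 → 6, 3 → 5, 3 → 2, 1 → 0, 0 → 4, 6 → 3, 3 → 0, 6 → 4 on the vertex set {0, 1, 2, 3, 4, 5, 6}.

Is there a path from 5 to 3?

5 has no outgoing edges, so nothing is reachable from it.

No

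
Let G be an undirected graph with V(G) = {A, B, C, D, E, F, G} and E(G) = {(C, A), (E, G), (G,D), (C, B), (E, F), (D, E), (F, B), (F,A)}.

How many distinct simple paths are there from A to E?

2

A–C–B–F–E
A–F–E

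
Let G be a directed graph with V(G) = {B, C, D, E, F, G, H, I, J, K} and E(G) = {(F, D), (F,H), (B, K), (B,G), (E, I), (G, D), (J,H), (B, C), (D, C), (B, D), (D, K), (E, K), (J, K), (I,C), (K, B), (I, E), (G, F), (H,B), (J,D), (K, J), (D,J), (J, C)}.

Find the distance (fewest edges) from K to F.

Distance 0: K.
Distance 1: B, J.
Distance 2: C, D, G, H.
Distance 3: F — contains F.

3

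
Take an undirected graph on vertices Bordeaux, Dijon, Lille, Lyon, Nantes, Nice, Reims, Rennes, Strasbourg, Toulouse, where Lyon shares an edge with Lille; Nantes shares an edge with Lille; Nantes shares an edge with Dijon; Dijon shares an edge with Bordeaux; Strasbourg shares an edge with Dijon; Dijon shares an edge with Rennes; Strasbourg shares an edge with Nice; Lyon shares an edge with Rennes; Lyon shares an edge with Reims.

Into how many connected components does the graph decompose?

From Bordeaux: component {Bordeaux, Dijon, Lille, Lyon, Nantes, Nice, Reims, Rennes, Strasbourg}.
From Toulouse: component {Toulouse}.
That's 2 components.

2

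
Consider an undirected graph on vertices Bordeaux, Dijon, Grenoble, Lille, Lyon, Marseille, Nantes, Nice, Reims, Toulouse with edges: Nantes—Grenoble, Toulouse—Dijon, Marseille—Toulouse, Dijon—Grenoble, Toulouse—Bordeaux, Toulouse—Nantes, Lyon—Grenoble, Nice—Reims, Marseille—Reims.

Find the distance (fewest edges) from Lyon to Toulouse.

3

Distance 0: Lyon.
Distance 1: Grenoble.
Distance 2: Dijon, Nantes.
Distance 3: Toulouse — contains Toulouse.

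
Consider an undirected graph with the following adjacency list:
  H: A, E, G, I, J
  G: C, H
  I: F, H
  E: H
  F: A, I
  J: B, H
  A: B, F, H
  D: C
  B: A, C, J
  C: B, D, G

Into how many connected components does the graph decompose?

1

From A: component {A, B, C, D, E, F, G, H, I, J}.
That's 1 component.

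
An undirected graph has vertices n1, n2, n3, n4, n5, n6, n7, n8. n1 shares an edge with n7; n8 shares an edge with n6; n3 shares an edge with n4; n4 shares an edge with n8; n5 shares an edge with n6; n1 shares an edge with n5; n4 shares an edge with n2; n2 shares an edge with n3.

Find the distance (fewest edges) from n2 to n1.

5

Distance 0: n2.
Distance 1: n3, n4.
Distance 2: n8.
Distance 3: n6.
Distance 4: n5.
Distance 5: n1 — contains n1.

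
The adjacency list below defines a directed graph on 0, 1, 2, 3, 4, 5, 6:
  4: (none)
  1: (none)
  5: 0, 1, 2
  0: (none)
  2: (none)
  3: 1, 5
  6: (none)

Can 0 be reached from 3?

Explore from 3.
Distance 1: reach 1, 5.
Distance 2: reach 0, 2.
Found 0.

Yes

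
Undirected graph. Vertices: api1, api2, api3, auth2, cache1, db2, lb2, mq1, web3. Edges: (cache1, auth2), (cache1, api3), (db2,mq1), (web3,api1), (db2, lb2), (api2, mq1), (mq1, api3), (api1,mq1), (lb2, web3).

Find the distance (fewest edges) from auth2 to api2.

Distance 0: auth2.
Distance 1: cache1.
Distance 2: api3.
Distance 3: mq1.
Distance 4: api1, api2, db2 — contains api2.

4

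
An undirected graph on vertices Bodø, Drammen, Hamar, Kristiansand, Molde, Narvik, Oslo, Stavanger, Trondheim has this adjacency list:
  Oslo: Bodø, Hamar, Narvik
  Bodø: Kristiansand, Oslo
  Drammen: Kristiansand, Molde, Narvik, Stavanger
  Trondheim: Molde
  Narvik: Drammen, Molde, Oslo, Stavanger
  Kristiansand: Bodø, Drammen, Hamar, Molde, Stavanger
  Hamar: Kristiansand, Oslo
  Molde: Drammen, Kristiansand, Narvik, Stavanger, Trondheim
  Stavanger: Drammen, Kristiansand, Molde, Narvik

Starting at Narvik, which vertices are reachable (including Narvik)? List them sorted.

Start at Narvik.
Its neighbours: Drammen, Molde, Oslo, Stavanger.
Then their neighbours: Bodø, Hamar, Kristiansand, Trondheim.
Every vertex is now reached.

Bodø, Drammen, Hamar, Kristiansand, Molde, Narvik, Oslo, Stavanger, Trondheim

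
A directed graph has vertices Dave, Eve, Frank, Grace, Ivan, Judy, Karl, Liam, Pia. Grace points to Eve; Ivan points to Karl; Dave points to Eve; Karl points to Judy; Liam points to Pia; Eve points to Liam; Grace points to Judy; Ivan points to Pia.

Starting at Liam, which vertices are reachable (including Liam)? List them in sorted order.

Start at Liam.
Its neighbours: Pia.
Nothing further is reachable.

Liam, Pia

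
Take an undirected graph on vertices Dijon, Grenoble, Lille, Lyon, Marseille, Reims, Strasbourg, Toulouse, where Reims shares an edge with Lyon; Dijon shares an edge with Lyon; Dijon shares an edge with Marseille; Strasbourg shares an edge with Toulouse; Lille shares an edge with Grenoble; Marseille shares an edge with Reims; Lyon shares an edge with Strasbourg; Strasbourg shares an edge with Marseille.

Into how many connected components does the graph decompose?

2

From Dijon: component {Dijon, Lyon, Marseille, Reims, Strasbourg, Toulouse}.
From Grenoble: component {Grenoble, Lille}.
That's 2 components.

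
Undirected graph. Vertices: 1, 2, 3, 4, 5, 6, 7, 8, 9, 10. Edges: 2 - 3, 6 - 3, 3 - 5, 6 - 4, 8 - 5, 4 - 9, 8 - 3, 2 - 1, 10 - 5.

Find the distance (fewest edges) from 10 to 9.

Distance 0: 10.
Distance 1: 5.
Distance 2: 3, 8.
Distance 3: 2, 6.
Distance 4: 1, 4.
Distance 5: 9 — contains 9.

5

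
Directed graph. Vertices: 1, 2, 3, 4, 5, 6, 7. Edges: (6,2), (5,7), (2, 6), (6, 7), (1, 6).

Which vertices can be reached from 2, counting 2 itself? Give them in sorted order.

2, 6, 7

Start at 2.
Its neighbours: 6.
Then their neighbours: 7.
Nothing further is reachable.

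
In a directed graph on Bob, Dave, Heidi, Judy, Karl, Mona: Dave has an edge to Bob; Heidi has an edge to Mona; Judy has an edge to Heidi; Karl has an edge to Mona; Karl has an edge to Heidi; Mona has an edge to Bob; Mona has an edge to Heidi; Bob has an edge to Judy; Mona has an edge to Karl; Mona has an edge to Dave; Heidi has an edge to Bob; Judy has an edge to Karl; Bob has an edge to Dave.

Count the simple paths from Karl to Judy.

6

Karl→Heidi→Bob→Judy
Karl→Heidi→Mona→Bob→Judy
Karl→Heidi→Mona→Dave→Bob→Judy
Karl→Mona→Bob→Judy
Karl→Mona→Dave→Bob→Judy
Karl→Mona→Heidi→Bob→Judy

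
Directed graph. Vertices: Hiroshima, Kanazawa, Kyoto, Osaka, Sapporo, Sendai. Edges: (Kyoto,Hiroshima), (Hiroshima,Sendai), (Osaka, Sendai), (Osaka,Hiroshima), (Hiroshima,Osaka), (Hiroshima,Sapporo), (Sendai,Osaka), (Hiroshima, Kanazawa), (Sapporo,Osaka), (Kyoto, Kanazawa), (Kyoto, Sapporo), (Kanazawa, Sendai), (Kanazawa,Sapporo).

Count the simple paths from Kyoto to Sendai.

Kyoto→Hiroshima→Kanazawa→Sapporo→Osaka→Sendai
Kyoto→Hiroshima→Kanazawa→Sendai
Kyoto→Hiroshima→Osaka→Sendai
Kyoto→Hiroshima→Sapporo→Osaka→Sendai
Kyoto→Hiroshima→Sendai
Kyoto→Kanazawa→Sapporo→Osaka→Hiroshima→Sendai
Kyoto→Kanazawa→Sapporo→Osaka→Sendai
Kyoto→Kanazawa→Sendai
Kyoto→Sapporo→Osaka→Hiroshima→Kanazawa→Sendai
Kyoto→Sapporo→Osaka→Hiroshima→Sendai
Kyoto→Sapporo→Osaka→Sendai

11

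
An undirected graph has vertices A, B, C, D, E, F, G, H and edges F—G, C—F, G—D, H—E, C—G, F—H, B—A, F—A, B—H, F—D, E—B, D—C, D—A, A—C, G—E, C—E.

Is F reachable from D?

Explore from D.
Distance 1: reach A, C, F, G.
Found F.

Yes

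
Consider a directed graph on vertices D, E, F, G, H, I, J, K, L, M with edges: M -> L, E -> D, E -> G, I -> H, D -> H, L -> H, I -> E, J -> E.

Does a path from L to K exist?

Explore from L.
Distance 1: reach H.
The search from L is exhausted; no directed path reaches K.

No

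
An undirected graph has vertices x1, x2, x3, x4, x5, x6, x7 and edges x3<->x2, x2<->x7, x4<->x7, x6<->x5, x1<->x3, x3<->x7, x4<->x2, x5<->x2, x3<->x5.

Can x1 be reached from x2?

Explore from x2.
Distance 1: reach x3, x4, x5, x7.
Distance 2: reach x1, x6.
Found x1.

Yes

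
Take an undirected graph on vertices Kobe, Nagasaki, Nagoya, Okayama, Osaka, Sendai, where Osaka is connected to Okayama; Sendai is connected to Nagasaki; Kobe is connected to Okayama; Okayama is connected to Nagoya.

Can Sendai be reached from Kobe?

No

Explore from Kobe.
Distance 1: reach Okayama.
Distance 2: reach Nagoya, Osaka.
The search is exhausted without reaching Sendai; it lies in a different component.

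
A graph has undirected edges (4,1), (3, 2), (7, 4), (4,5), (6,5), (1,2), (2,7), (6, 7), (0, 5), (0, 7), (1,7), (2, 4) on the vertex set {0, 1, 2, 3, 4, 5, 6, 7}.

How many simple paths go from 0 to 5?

7

0–5
0–7–1–2–4–5
0–7–1–4–5
0–7–2–1–4–5
0–7–2–4–5
0–7–4–5
0–7–6–5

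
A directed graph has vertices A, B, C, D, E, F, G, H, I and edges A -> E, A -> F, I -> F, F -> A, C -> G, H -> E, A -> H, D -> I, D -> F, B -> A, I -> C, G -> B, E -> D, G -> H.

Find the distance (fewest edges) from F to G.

Distance 0: F.
Distance 1: A.
Distance 2: E, H.
Distance 3: D.
Distance 4: I.
Distance 5: C.
Distance 6: G — contains G.

6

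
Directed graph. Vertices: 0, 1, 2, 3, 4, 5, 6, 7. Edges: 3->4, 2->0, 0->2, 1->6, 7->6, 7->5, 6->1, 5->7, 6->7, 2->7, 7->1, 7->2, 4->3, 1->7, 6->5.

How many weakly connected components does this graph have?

From 0: component {0, 1, 2, 5, 6, 7}.
From 3: component {3, 4}.
That's 2 components.

2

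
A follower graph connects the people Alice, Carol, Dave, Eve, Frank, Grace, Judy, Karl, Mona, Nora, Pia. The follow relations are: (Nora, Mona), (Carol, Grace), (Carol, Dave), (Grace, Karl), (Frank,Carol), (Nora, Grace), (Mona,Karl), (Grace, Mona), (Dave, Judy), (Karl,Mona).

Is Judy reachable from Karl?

Explore from Karl.
Distance 1: reach Mona.
The search from Karl is exhausted; no directed path reaches Judy.

No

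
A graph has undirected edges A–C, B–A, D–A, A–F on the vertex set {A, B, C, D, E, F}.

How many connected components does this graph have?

From A: component {A, B, C, D, F}.
From E: component {E}.
That's 2 components.

2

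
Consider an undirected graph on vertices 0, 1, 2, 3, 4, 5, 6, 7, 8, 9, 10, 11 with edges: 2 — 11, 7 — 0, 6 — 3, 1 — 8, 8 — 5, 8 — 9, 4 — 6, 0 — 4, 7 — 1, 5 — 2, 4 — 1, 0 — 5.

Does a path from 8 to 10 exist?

Explore from 8.
Distance 1: reach 1, 5, 9.
Distance 2: reach 0, 2, 4, 7.
Distance 3: reach 6, 11.
Distance 4: reach 3.
The search is exhausted without reaching 10; it lies in a different component.

No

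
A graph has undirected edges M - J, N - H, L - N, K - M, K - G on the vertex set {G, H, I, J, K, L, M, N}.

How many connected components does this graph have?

From G: component {G, J, K, M}.
From H: component {H, L, N}.
From I: component {I}.
That's 3 components.

3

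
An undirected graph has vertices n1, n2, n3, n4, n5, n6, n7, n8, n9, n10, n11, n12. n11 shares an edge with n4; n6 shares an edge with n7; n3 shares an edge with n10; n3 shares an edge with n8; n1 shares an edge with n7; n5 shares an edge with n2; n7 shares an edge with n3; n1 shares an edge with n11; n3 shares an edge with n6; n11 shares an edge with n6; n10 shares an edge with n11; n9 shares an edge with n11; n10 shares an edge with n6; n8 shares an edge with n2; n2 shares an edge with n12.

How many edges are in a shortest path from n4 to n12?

Distance 0: n4.
Distance 1: n11.
Distance 2: n1, n6, n9, n10.
Distance 3: n3, n7.
Distance 4: n8.
Distance 5: n2.
Distance 6: n5, n12 — contains n12.

6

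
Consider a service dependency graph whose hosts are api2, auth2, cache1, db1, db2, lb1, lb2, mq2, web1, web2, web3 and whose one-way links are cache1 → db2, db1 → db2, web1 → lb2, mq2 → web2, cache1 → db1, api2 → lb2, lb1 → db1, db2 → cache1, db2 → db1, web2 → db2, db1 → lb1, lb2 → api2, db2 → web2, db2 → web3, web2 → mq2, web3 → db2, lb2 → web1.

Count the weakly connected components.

3

From api2: component {api2, lb2, web1}.
From auth2: component {auth2}.
From cache1: component {cache1, db1, db2, lb1, mq2, web2, web3}.
That's 3 components.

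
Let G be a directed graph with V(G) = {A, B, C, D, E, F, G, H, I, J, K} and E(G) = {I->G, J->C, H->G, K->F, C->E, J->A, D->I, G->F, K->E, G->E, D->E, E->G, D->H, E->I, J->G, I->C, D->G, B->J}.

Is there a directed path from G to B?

No

Explore from G.
Distance 1: reach E, F.
Distance 2: reach I.
Distance 3: reach C.
The search from G is exhausted; no directed path reaches B.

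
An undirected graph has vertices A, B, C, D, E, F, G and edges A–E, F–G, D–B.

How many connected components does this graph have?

4

From A: component {A, E}.
From B: component {B, D}.
From C: component {C}.
From F: component {F, G}.
That's 4 components.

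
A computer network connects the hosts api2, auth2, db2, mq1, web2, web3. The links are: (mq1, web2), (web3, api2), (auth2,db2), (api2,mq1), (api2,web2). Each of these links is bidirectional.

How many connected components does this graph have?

From api2: component {api2, mq1, web2, web3}.
From auth2: component {auth2, db2}.
That's 2 components.

2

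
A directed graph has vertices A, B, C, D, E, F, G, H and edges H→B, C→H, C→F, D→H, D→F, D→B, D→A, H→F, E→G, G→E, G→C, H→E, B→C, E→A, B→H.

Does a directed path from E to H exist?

Yes

Explore from E.
Distance 1: reach A, G.
Distance 2: reach C.
Distance 3: reach F, H.
Found H.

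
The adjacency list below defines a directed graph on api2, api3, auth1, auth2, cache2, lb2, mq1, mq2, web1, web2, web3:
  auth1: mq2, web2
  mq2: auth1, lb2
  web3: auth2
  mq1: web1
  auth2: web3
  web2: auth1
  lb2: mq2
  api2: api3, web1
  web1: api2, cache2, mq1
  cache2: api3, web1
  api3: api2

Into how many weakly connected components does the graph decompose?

From api2: component {api2, api3, cache2, mq1, web1}.
From auth1: component {auth1, lb2, mq2, web2}.
From auth2: component {auth2, web3}.
That's 3 components.

3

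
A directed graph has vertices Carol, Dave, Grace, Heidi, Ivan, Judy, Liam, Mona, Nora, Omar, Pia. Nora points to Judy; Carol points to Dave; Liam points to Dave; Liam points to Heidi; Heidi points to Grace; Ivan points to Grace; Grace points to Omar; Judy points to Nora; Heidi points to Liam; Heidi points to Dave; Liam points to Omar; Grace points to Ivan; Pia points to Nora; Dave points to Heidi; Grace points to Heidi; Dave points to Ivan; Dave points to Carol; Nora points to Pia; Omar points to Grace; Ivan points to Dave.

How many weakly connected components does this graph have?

3

From Carol: component {Carol, Dave, Grace, Heidi, Ivan, Liam, Omar}.
From Judy: component {Judy, Nora, Pia}.
From Mona: component {Mona}.
That's 3 components.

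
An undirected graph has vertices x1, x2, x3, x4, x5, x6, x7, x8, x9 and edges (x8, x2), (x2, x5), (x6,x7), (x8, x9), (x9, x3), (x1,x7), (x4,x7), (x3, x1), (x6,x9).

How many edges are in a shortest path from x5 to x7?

Distance 0: x5.
Distance 1: x2.
Distance 2: x8.
Distance 3: x9.
Distance 4: x3, x6.
Distance 5: x1, x7 — contains x7.

5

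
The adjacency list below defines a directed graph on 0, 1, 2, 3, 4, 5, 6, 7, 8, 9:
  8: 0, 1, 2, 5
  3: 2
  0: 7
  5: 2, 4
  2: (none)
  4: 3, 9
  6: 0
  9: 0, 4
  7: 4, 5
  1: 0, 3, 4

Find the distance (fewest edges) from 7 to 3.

2

Distance 0: 7.
Distance 1: 4, 5.
Distance 2: 2, 3, 9 — contains 3.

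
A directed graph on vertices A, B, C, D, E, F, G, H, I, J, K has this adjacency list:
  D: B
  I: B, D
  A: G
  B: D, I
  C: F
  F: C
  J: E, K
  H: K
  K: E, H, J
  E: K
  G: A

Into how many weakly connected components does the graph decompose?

4

From A: component {A, G}.
From B: component {B, D, I}.
From C: component {C, F}.
From E: component {E, H, J, K}.
That's 4 components.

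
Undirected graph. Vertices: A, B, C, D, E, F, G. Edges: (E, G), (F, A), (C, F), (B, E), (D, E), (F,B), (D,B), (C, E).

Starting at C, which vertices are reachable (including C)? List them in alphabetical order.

A, B, C, D, E, F, G

Start at C.
Its neighbours: E, F.
Then their neighbours: A, B, D, G.
Every vertex is now reached.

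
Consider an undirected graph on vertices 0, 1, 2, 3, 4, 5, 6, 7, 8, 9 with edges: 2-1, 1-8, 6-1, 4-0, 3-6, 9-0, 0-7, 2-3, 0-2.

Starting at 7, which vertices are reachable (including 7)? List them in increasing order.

0, 1, 2, 3, 4, 6, 7, 8, 9

Start at 7.
Its neighbours: 0.
Then their neighbours: 2, 4, 9.
Then next layer: 1, 3.
Then next layer: 6, 8.
Nothing further is reachable.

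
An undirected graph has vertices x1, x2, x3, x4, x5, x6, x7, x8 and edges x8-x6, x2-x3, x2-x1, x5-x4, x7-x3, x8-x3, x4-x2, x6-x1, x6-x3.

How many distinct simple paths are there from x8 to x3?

3

x8–x3
x8–x6–x1–x2–x3
x8–x6–x3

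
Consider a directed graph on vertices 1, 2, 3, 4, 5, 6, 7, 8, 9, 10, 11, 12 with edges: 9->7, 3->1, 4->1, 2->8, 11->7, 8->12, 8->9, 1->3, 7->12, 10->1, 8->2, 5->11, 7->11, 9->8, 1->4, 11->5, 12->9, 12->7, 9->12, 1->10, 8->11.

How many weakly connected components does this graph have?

3

From 1: component {1, 3, 4, 10}.
From 2: component {2, 5, 7, 8, 9, 11, 12}.
From 6: component {6}.
That's 3 components.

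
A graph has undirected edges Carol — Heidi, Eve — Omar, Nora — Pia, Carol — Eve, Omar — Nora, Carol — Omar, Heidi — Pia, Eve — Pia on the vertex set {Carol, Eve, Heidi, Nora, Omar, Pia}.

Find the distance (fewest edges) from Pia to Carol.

Distance 0: Pia.
Distance 1: Eve, Heidi, Nora.
Distance 2: Carol, Omar — contains Carol.

2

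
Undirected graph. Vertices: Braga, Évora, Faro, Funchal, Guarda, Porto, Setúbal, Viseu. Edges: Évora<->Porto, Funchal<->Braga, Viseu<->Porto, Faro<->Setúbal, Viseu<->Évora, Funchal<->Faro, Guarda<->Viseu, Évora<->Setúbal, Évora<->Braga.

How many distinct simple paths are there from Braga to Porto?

Braga–Évora–Porto
Braga–Évora–Viseu–Porto
Braga–Funchal–Faro–Setúbal–Évora–Porto
Braga–Funchal–Faro–Setúbal–Évora–Viseu–Porto

4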